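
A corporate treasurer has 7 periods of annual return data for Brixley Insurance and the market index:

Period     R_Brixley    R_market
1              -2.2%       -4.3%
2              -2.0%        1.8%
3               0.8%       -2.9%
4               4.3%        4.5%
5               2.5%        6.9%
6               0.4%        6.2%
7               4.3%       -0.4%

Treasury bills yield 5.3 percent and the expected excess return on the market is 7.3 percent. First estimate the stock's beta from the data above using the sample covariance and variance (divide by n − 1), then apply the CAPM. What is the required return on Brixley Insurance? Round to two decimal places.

7.00%

Mean R_i = (-2.2 − 2.0 + 0.8 + 4.3 + 2.5 + 0.4 + 4.3) / 7 = 1.1571%
Mean R_m = (-4.3 + 1.8 − 2.9 + 4.5 + 6.9 + 6.2 − 0.4) / 7 = 1.6857%
Σ(R_i − R̄_i)(R_m − R̄_m) = 27.2457  ⇒  Cov = 27.2457 / 6 = 4.5410
Σ(R_m − R̄_m)² = 116.7086  ⇒  Var(R_m) = 116.7086 / 6 = 19.4514
β = Cov / Var(R_m) = 4.5410 / 19.4514 = 0.2335
E(R) = R_f + β × MRP = 5.3% + 0.2335 × 7.3% = 7.00%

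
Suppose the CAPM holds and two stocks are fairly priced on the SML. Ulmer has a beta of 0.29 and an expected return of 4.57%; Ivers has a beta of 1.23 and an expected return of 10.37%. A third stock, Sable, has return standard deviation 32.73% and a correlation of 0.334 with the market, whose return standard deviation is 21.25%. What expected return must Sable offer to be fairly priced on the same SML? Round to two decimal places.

MRP = (10.37% − 4.57%) / (1.23 − 0.29) = 6.1702%
R_f = 4.57% − 0.29 × 6.1702% = 2.7806%
β_Sable = ρ·σ_i/σ_m = 0.334 × 32.73 / 21.25 = 0.5144
E(R_Sable) = R_f + β × MRP = 2.7806% + 0.5144 × 6.1702% = 5.95%

5.95%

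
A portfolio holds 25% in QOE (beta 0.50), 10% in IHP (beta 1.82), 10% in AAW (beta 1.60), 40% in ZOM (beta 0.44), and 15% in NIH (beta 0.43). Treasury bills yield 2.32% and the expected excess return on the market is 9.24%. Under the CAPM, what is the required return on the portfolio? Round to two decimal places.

8.86%

β_P = Σ w_i β_i = 0.25×0.50 + 0.10×1.82 + 0.10×1.60 + 0.40×0.44 + 0.15×0.43 = 0.7075
E(R_P) = R_f + β_P × MRP = 2.32% + 0.7075 × 9.24% = 8.86%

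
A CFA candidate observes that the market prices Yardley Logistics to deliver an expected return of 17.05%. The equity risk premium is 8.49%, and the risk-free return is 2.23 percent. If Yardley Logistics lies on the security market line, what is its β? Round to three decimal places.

β = (E(R) − R_f) / MRP = (17.05% − 2.23%) / 8.49% = 14.82% / 8.49% = 1.746

1.746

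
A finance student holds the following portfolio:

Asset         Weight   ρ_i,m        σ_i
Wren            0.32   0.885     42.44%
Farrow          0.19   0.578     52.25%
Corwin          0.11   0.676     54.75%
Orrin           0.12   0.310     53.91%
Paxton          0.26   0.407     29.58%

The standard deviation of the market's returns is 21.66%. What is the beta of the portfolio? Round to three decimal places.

β_Wren = 0.885 × 42.44% / 21.66% = 1.7340
β_Farrow = 0.578 × 52.25% / 21.66% = 1.3943
β_Corwin = 0.676 × 54.75% / 21.66% = 1.7087
β_Orrin = 0.310 × 53.91% / 21.66% = 0.7716
β_Paxton = 0.407 × 29.58% / 21.66% = 0.5558
β_P = Σ w_i β_i = 0.32×1.7340 + 0.19×1.3943 + 0.11×1.7087 + 0.12×0.7716 + 0.26×0.5558 = 1.2449

1.245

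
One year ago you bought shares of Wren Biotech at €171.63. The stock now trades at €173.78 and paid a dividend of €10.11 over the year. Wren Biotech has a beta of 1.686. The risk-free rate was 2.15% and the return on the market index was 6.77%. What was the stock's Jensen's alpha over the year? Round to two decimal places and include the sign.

-2.80%

Realised HPR = (P1 + D1 − P0) / P0 = (173.78 + 10.11 − 171.63) / 171.63 = 12.26 / 171.63 = 7.1433%
MRP = 6.77% − 2.15% = 4.62%
CAPM required = R_f + β·MRP = 2.15% + 1.686 × 4.62% = 9.93932%
α = realised − required = 7.1433% − 9.93932% = -2.80%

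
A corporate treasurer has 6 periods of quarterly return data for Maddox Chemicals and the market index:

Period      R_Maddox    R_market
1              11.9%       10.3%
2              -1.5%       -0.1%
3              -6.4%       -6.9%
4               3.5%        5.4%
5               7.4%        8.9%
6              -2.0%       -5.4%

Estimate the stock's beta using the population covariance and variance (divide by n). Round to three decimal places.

Mean R_i = (11.9 − 1.5 − 6.4 + 3.5 + 7.4 − 2.0) / 6 = 2.1500%
Mean R_m = (10.3 − 0.1 − 6.9 + 5.4 + 8.9 − 5.4) / 6 = 2.0333%
Σ(R_i − R̄_i)(R_m − R̄_m) = 236.2100  ⇒  Cov = 236.2100 / 6 = 39.3683
Σ(R_m − R̄_m)² = 266.4333  ⇒  Var(R_m) = 266.4333 / 6 = 44.4056
β = Cov / Var(R_m) = 39.3683 / 44.4056 = 0.8866

0.887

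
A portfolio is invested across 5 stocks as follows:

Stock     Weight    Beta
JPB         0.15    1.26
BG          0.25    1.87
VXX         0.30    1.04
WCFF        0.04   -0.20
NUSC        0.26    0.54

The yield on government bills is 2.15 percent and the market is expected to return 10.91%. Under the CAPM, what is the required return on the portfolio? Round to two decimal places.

β_P = Σ w_i β_i = 0.15×1.26 + 0.25×1.87 + 0.30×1.04 + 0.04×-0.20 + 0.26×0.54 = 1.1009
MRP = 10.91% − 2.15% = 8.76%
E(R_P) = R_f + β_P × MRP = 2.15% + 1.1009 × 8.76% = 11.79%

11.79%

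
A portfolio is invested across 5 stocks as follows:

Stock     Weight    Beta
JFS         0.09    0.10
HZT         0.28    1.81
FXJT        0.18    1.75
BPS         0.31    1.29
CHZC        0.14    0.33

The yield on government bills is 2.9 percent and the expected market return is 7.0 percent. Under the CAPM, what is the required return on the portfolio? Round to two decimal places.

β_P = Σ w_i β_i = 0.09×0.10 + 0.28×1.81 + 0.18×1.75 + 0.31×1.29 + 0.14×0.33 = 1.2769
MRP = 7.0% − 2.9% = 4.10%
E(R_P) = R_f + β_P × MRP = 2.9% + 1.2769 × 4.1% = 8.14%

8.14%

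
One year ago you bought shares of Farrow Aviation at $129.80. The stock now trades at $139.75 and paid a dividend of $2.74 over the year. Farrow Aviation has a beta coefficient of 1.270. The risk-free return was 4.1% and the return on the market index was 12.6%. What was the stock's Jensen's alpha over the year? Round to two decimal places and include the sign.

-5.12%

Realised HPR = (P1 + D1 − P0) / P0 = (139.75 + 2.74 − 129.80) / 129.80 = 12.69 / 129.80 = 9.7766%
MRP = 12.6% − 4.1% = 8.50%
CAPM required = R_f + β·MRP = 4.1% + 1.270 × 8.5% = 14.8950%
α = realised − required = 9.7766% − 14.8950% = -5.12%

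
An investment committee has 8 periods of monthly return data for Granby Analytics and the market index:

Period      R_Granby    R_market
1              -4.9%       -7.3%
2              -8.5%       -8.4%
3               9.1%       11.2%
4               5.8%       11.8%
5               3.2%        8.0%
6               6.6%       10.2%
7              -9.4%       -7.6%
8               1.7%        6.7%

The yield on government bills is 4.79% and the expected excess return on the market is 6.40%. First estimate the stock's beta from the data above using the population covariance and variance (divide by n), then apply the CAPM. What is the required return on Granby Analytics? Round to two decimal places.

Mean R_i = (-4.9 − 8.5 + 9.1 + 5.8 + 3.2 + 6.6 − 9.4 + 1.7) / 8 = 0.4500%
Mean R_m = (-7.3 − 8.4 + 11.2 + 11.8 + 8.0 + 10.2 − 7.6 + 6.7) / 8 = 3.0750%
Σ(R_i − R̄_i)(R_m − R̄_m) = 442.2100  ⇒  Cov = 442.2100 / 8 = 55.2763
Σ(R_m − R̄_m)² = 583.5750  ⇒  Var(R_m) = 583.5750 / 8 = 72.9469
β = Cov / Var(R_m) = 55.2763 / 72.9469 = 0.7578
E(R) = R_f + β × MRP = 4.79% + 0.7578 × 6.40% = 9.64%

9.64%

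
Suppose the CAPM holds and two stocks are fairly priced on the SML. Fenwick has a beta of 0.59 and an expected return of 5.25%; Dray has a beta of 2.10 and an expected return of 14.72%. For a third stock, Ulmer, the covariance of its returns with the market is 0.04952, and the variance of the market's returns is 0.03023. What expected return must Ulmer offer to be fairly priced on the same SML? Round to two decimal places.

MRP = (14.72% − 5.25%) / (2.10 − 0.59) = 6.2715%
R_f = 5.25% − 0.59 × 6.2715% = 1.5498%
β_Ulmer = Cov / Var(R_m) = 0.04952 / 0.03023 = 1.6381
E(R_Ulmer) = R_f + β × MRP = 1.5498% + 1.6381 × 6.2715% = 11.82%

11.82%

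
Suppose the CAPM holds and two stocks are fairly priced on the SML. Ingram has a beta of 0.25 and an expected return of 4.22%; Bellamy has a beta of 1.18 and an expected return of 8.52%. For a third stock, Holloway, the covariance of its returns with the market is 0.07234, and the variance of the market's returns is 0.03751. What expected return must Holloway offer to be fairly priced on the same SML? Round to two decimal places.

11.98%

MRP = (8.52% − 4.22%) / (1.18 − 0.25) = 4.6237%
R_f = 4.22% − 0.25 × 4.6237% = 3.0641%
β_Holloway = Cov / Var(R_m) = 0.07234 / 0.03751 = 1.9286
E(R_Holloway) = R_f + β × MRP = 3.0641% + 1.9286 × 4.6237% = 11.98%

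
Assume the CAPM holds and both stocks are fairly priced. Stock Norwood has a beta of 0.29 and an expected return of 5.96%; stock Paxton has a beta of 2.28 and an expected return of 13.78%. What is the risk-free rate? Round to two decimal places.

Both satisfy E(R) = R_f + β·MRP, so the slope of the SML is
MRP = (13.78% − 5.96%) / (2.28 − 0.29) = 7.82% / 1.99 = 3.9296%
R_f = E(R_Norwood) − β_Norwood·MRP = 5.96% − 0.29 × 3.9296% = 4.8204%

4.82%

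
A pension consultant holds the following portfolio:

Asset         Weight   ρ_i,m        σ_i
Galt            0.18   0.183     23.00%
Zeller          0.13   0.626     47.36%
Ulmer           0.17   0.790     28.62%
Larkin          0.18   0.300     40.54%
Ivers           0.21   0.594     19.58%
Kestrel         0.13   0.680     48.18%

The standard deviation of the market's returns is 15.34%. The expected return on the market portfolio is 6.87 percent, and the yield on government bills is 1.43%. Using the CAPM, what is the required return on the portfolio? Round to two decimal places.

7.58%

β_Galt = 0.183 × 23.00% / 15.34% = 0.2744
β_Zeller = 0.626 × 47.36% / 15.34% = 1.9327
β_Ulmer = 0.790 × 28.62% / 15.34% = 1.4739
β_Larkin = 0.300 × 40.54% / 15.34% = 0.7928
β_Ivers = 0.594 × 19.58% / 15.34% = 0.7582
β_Kestrel = 0.680 × 48.18% / 15.34% = 2.1357
β_P = Σ w_i β_i = 0.18×0.2744 + 0.13×1.9327 + 0.17×1.4739 + 0.18×0.7928 + 0.21×0.7582 + 0.13×2.1357 = 1.1308
MRP = 6.87% − 1.43% = 5.44%
E(R_P) = R_f + β_P × MRP = 1.43% + 1.1308 × 5.44% = 7.58%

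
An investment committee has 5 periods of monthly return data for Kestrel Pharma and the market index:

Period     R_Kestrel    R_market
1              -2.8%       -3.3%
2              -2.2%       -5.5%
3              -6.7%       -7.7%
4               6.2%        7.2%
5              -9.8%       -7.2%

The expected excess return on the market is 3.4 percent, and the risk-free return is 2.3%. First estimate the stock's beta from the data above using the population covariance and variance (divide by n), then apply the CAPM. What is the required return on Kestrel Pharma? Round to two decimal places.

5.43%

Mean R_i = (-2.8 − 2.2 − 6.7 + 6.2 − 9.8) / 5 = -3.0600%
Mean R_m = (-3.3 − 5.5 − 7.7 + 7.2 − 7.2) / 5 = -3.3000%
Σ(R_i − R̄_i)(R_m − R̄_m) = 137.6400  ⇒  Cov = 137.6400 / 5 = 27.5280
Σ(R_m − R̄_m)² = 149.6600  ⇒  Var(R_m) = 149.6600 / 5 = 29.9320
β = Cov / Var(R_m) = 27.5280 / 29.9320 = 0.9197
E(R) = R_f + β × MRP = 2.3% + 0.9197 × 3.4% = 5.43%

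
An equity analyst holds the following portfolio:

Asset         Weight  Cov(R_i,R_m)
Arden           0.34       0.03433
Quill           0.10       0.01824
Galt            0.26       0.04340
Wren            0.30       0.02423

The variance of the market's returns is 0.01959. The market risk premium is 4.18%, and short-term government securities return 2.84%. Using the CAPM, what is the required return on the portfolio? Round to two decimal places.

9.68%

β_Arden = 0.03433 / 0.01959 = 1.7524
β_Quill = 0.01824 / 0.01959 = 0.9311
β_Galt = 0.04340 / 0.01959 = 2.2154
β_Wren = 0.02423 / 0.01959 = 1.2369
β_P = Σ w_i β_i = 0.34×1.7524 + 0.10×0.9311 + 0.26×2.2154 + 0.30×1.2369 = 1.6360
E(R_P) = R_f + β_P × MRP = 2.84% + 1.6360 × 4.18% = 9.68%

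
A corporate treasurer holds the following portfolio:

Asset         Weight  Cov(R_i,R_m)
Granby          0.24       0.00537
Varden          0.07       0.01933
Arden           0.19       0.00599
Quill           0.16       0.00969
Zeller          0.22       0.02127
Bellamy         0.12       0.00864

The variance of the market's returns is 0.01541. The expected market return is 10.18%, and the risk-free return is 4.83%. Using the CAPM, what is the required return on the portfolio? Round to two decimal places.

8.67%

β_Granby = 0.00537 / 0.01541 = 0.3485
β_Varden = 0.01933 / 0.01541 = 1.2544
β_Arden = 0.00599 / 0.01541 = 0.3887
β_Quill = 0.00969 / 0.01541 = 0.6288
β_Zeller = 0.02127 / 0.01541 = 1.3803
β_Bellamy = 0.00864 / 0.01541 = 0.5607
β_P = Σ w_i β_i = 0.24×0.3485 + 0.07×1.2544 + 0.19×0.3887 + 0.16×0.6288 + 0.22×1.3803 + 0.12×0.5607 = 0.7169
MRP = 10.18% − 4.83% = 5.35%
E(R_P) = R_f + β_P × MRP = 4.83% + 0.7169 × 5.35% = 8.67%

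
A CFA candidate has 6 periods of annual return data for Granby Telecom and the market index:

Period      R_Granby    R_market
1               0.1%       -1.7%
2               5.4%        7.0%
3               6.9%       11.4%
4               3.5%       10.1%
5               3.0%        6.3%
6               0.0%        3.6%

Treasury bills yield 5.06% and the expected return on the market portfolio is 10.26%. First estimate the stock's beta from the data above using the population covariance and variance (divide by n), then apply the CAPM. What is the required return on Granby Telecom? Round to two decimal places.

7.61%

Mean R_i = (0.1 + 5.4 + 6.9 + 3.5 + 3.0 + 0.0) / 6 = 3.1500%
Mean R_m = (-1.7 + 7.0 + 11.4 + 10.1 + 6.3 + 3.6) / 6 = 6.1167%
Σ(R_i − R̄_i)(R_m − R̄_m) = 54.9350  ⇒  Cov = 54.9350 / 6 = 9.1558
Σ(R_m − R̄_m)² = 112.0283  ⇒  Var(R_m) = 112.0283 / 6 = 18.6714
β = Cov / Var(R_m) = 9.1558 / 18.6714 = 0.4904
MRP = 10.26% − 5.06% = 5.20%
E(R) = R_f + β × MRP = 5.06% + 0.4904 × 5.20% = 7.61%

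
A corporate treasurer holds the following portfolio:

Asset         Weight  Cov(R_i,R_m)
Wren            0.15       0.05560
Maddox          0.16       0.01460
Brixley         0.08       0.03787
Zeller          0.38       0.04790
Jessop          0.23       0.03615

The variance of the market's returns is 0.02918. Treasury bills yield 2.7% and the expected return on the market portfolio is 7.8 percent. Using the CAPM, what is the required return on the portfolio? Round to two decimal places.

β_Wren = 0.05560 / 0.02918 = 1.9054
β_Maddox = 0.01460 / 0.02918 = 0.5003
β_Brixley = 0.03787 / 0.02918 = 1.2978
β_Zeller = 0.04790 / 0.02918 = 1.6415
β_Jessop = 0.03615 / 0.02918 = 1.2389
β_P = Σ w_i β_i = 0.15×1.9054 + 0.16×0.5003 + 0.08×1.2978 + 0.38×1.6415 + 0.23×1.2389 = 1.3784
MRP = 7.8% − 2.7% = 5.10%
E(R_P) = R_f + β_P × MRP = 2.7% + 1.3784 × 5.1% = 9.73%

9.73%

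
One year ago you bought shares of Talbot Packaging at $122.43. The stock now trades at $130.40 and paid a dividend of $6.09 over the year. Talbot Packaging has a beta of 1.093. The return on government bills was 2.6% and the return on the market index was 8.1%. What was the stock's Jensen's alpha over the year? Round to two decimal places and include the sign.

Realised HPR = (P1 + D1 − P0) / P0 = (130.40 + 6.09 − 122.43) / 122.43 = 14.06 / 122.43 = 11.4841%
MRP = 8.1% − 2.6% = 5.50%
CAPM required = R_f + β·MRP = 2.6% + 1.093 × 5.5% = 8.6115%
α = realised − required = 11.4841% − 8.6115% = +2.87%

+2.87%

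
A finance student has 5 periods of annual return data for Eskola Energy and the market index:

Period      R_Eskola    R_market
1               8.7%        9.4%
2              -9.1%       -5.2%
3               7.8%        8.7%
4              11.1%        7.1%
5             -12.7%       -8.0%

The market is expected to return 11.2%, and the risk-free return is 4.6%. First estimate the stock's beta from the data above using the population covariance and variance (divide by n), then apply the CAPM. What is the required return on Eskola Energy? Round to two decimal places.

Mean R_i = (8.7 − 9.1 + 7.8 + 11.1 − 12.7) / 5 = 1.1600%
Mean R_m = (9.4 − 5.2 + 8.7 + 7.1 − 8.0) / 5 = 2.4000%
Σ(R_i − R̄_i)(R_m − R̄_m) = 363.4500  ⇒  Cov = 363.4500 / 5 = 72.6900
Σ(R_m − R̄_m)² = 276.7000  ⇒  Var(R_m) = 276.7000 / 5 = 55.3400
β = Cov / Var(R_m) = 72.6900 / 55.3400 = 1.3135
MRP = 11.2% − 4.6% = 6.60%
E(R) = R_f + β × MRP = 4.6% + 1.3135 × 6.6% = 13.27%

13.27%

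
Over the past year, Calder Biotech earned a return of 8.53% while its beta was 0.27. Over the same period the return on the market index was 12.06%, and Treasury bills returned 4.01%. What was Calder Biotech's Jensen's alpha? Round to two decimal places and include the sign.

+2.35%

Market excess return = 12.06% − 4.01% = 8.05%
CAPM benchmark = R_f + β(R_m − R_f) = 4.01% + 0.27 × 8.05% = 6.1835%
α = actual − benchmark = 8.53% − 6.1835% = +2.35%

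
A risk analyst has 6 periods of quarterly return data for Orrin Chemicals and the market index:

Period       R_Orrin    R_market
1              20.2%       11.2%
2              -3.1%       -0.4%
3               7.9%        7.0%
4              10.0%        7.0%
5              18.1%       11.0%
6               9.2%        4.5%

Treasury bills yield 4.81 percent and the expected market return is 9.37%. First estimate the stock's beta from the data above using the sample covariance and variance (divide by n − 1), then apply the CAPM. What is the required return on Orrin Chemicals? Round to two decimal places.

13.28%

Mean R_i = (20.2 − 3.1 + 7.9 + 10.0 + 18.1 + 9.2) / 6 = 10.3833%
Mean R_m = (11.2 − 0.4 + 7.0 + 7.0 + 11.0 + 4.5) / 6 = 6.7167%
Σ(R_i − R̄_i)(R_m − R̄_m) = 174.8317  ⇒  Cov = 174.8317 / 5 = 34.9663
Σ(R_m − R̄_m)² = 94.1683  ⇒  Var(R_m) = 94.1683 / 5 = 18.8337
β = Cov / Var(R_m) = 34.9663 / 18.8337 = 1.8566
MRP = 9.37% − 4.81% = 4.56%
E(R) = R_f + β × MRP = 4.81% + 1.8566 × 4.56% = 13.28%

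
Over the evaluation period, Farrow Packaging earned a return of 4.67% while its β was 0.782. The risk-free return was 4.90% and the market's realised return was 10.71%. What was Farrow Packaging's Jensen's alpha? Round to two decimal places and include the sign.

Market excess return = 10.71% − 4.90% = 5.81%
CAPM benchmark = R_f + β(R_m − R_f) = 4.90% + 0.782 × 5.81% = 9.44342%
α = actual − benchmark = 4.67% − 9.44342% = -4.77%

-4.77%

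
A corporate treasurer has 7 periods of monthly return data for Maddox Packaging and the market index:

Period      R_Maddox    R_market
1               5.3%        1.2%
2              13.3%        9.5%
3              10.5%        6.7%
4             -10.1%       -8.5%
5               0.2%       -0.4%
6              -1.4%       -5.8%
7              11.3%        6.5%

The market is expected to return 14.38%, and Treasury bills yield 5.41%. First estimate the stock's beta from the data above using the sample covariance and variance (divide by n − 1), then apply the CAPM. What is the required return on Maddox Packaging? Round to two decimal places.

Mean R_i = (5.3 + 13.3 + 10.5 − 10.1 + 0.2 − 1.4 + 11.3) / 7 = 4.1571%
Mean R_m = (1.2 + 9.5 + 6.7 − 8.5 − 0.4 − 5.8 + 6.5) / 7 = 1.3143%
Σ(R_i − R̄_i)(R_m − R̄_m) = 332.1543  ⇒  Cov = 332.1543 / 6 = 55.3591
Σ(R_m − R̄_m)² = 272.7886  ⇒  Var(R_m) = 272.7886 / 6 = 45.4648
β = Cov / Var(R_m) = 55.3591 / 45.4648 = 1.2176
MRP = 14.38% − 5.41% = 8.97%
E(R) = R_f + β × MRP = 5.41% + 1.2176 × 8.97% = 16.33%

16.33%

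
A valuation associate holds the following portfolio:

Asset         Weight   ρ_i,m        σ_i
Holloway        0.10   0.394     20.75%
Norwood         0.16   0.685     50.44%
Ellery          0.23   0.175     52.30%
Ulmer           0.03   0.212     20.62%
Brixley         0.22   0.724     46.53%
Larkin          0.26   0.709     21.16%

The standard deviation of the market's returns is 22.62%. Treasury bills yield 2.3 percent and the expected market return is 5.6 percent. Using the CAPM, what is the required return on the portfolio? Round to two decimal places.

β_Holloway = 0.394 × 20.75% / 22.62% = 0.3614
β_Norwood = 0.685 × 50.44% / 22.62% = 1.5275
β_Ellery = 0.175 × 52.30% / 22.62% = 0.4046
β_Ulmer = 0.212 × 20.62% / 22.62% = 0.1933
β_Brixley = 0.724 × 46.53% / 22.62% = 1.4893
β_Larkin = 0.709 × 21.16% / 22.62% = 0.6632
β_P = Σ w_i β_i = 0.10×0.3614 + 0.16×1.5275 + 0.23×0.4046 + 0.03×0.1933 + 0.22×1.4893 + 0.26×0.6632 = 0.8795
MRP = 5.6% − 2.3% = 3.30%
E(R_P) = R_f + β_P × MRP = 2.3% + 0.8795 × 3.3% = 5.20%

5.20%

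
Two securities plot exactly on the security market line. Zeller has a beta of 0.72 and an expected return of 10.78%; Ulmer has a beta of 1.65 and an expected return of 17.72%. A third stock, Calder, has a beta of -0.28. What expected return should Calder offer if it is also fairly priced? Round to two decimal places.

3.32%

MRP (SML slope) = (17.72% − 10.78%) / (1.65 − 0.72) = 6.94% / 0.93 = 7.4624%
R_f (intercept) = 10.78% − 0.72 × 7.4624% = 5.4071%
E(R_Calder) = R_f + β × MRP = 5.4071% + -0.28 × 7.4624% = 3.32%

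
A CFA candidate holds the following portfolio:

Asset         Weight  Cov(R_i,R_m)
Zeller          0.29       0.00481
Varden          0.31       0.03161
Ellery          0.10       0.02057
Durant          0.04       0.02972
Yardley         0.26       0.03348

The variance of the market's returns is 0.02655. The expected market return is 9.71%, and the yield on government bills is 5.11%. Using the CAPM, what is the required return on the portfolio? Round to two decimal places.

β_Zeller = 0.00481 / 0.02655 = 0.1812
β_Varden = 0.03161 / 0.02655 = 1.1906
β_Ellery = 0.02057 / 0.02655 = 0.7748
β_Durant = 0.02972 / 0.02655 = 1.1194
β_Yardley = 0.03348 / 0.02655 = 1.2610
β_P = Σ w_i β_i = 0.29×0.1812 + 0.31×1.1906 + 0.10×0.7748 + 0.04×1.1194 + 0.26×1.2610 = 0.8718
MRP = 9.71% − 5.11% = 4.60%
E(R_P) = R_f + β_P × MRP = 5.11% + 0.8718 × 4.60% = 9.12%

9.12%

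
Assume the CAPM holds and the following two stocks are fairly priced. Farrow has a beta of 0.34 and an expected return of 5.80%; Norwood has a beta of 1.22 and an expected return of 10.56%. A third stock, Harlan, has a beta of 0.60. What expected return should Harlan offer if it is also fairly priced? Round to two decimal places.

7.21%

MRP (SML slope) = (10.56% − 5.80%) / (1.22 − 0.34) = 4.76% / 0.88 = 5.4091%
R_f (intercept) = 5.80% − 0.34 × 5.4091% = 3.9609%
E(R_Harlan) = R_f + β × MRP = 3.9609% + 0.60 × 5.4091% = 7.21%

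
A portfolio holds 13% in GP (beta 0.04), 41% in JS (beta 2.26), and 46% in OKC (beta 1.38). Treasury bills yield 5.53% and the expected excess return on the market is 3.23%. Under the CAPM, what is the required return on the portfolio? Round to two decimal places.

β_P = Σ w_i β_i = 0.13×0.04 + 0.41×2.26 + 0.46×1.38 = 1.5666
E(R_P) = R_f + β_P × MRP = 5.53% + 1.5666 × 3.23% = 10.59%

10.59%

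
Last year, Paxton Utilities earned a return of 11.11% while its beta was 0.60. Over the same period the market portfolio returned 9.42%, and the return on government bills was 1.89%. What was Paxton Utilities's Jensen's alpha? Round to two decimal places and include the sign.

+4.70%

Market excess return = 9.42% − 1.89% = 7.53%
CAPM benchmark = R_f + β(R_m − R_f) = 1.89% + 0.60 × 7.53% = 6.4080%
α = actual − benchmark = 11.11% − 6.4080% = +4.70%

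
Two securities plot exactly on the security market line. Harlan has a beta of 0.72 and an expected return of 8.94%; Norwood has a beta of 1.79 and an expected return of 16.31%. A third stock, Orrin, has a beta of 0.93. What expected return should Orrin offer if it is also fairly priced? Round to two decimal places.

MRP (SML slope) = (16.31% − 8.94%) / (1.79 − 0.72) = 7.37% / 1.07 = 6.8879%
R_f (intercept) = 8.94% − 0.72 × 6.8879% = 3.9807%
E(R_Orrin) = R_f + β × MRP = 3.9807% + 0.93 × 6.8879% = 10.39%

10.39%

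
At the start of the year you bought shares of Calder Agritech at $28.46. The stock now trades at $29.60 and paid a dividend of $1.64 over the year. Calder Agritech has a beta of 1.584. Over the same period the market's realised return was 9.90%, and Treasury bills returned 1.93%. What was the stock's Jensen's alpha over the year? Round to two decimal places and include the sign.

-4.79%

Realised HPR = (P1 + D1 − P0) / P0 = (29.60 + 1.64 − 28.46) / 28.46 = 2.78 / 28.46 = 9.7681%
MRP = 9.90% − 1.93% = 7.97%
CAPM required = R_f + β·MRP = 1.93% + 1.584 × 7.97% = 14.55448%
α = realised − required = 9.7681% − 14.55448% = -4.79%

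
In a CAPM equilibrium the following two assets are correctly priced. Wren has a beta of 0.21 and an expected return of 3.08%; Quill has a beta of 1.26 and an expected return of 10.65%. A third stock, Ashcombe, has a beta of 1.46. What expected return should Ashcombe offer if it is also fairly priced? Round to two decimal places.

12.09%

MRP (SML slope) = (10.65% − 3.08%) / (1.26 − 0.21) = 7.57% / 1.05 = 7.2095%
R_f (intercept) = 3.08% − 0.21 × 7.2095% = 1.5660%
E(R_Ashcombe) = R_f + β × MRP = 1.5660% + 1.46 × 7.2095% = 12.09%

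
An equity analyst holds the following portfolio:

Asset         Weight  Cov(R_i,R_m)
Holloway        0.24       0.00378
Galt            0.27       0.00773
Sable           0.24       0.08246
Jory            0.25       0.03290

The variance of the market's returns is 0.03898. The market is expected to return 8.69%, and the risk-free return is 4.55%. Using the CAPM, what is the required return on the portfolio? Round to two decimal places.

β_Holloway = 0.00378 / 0.03898 = 0.0970
β_Galt = 0.00773 / 0.03898 = 0.1983
β_Sable = 0.08246 / 0.03898 = 2.1154
β_Jory = 0.03290 / 0.03898 = 0.8440
β_P = Σ w_i β_i = 0.24×0.0970 + 0.27×0.1983 + 0.24×2.1154 + 0.25×0.8440 = 0.7955
MRP = 8.69% − 4.55% = 4.14%
E(R_P) = R_f + β_P × MRP = 4.55% + 0.7955 × 4.14% = 7.84%

7.84%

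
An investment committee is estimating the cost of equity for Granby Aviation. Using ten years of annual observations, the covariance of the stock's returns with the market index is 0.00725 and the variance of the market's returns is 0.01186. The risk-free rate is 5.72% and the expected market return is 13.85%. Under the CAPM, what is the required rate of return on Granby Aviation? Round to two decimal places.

10.69%

β = Cov(R_i, R_m) / Var(R_m) = 0.00725 / 0.01186 = 0.6113
MRP = 13.85% − 5.72% = 8.13%
E(R) = R_f + β × MRP = 5.72% + 0.6113 × 8.13% = 10.69%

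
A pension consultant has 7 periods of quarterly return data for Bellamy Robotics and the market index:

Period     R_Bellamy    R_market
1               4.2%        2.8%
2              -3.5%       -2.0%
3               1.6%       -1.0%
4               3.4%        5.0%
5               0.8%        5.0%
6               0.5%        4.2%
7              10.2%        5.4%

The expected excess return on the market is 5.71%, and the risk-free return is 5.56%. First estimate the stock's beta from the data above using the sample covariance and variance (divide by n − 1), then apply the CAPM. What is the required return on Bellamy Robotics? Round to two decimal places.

Mean R_i = (4.2 − 3.5 + 1.6 + 3.4 + 0.8 + 0.5 + 10.2) / 7 = 2.4571%
Mean R_m = (2.8 − 2.0 − 1.0 + 5.0 + 5.0 + 4.2 + 5.4) / 7 = 2.7714%
Σ(R_i − R̄_i)(R_m − R̄_m) = 47.6714  ⇒  Cov = 47.6714 / 6 = 7.9452
Σ(R_m − R̄_m)² = 55.8743  ⇒  Var(R_m) = 55.8743 / 6 = 9.3124
β = Cov / Var(R_m) = 7.9452 / 9.3124 = 0.8532
E(R) = R_f + β × MRP = 5.56% + 0.8532 × 5.71% = 10.43%

10.43%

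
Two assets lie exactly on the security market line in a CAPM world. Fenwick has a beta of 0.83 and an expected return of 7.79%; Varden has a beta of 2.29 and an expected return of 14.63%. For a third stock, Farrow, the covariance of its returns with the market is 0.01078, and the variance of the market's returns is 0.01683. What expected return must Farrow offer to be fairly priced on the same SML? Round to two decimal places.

6.90%

MRP = (14.63% − 7.79%) / (2.29 − 0.83) = 4.6849%
R_f = 7.79% − 0.83 × 4.6849% = 3.9015%
β_Farrow = Cov / Var(R_m) = 0.01078 / 0.01683 = 0.6405
E(R_Farrow) = R_f + β × MRP = 3.9015% + 0.6405 × 4.6849% = 6.90%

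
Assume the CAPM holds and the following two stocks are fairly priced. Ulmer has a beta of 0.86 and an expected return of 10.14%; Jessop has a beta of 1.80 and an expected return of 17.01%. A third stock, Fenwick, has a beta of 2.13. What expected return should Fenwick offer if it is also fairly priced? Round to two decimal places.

19.42%

MRP (SML slope) = (17.01% − 10.14%) / (1.80 − 0.86) = 6.87% / 0.94 = 7.3085%
R_f (intercept) = 10.14% − 0.86 × 7.3085% = 3.8547%
E(R_Fenwick) = R_f + β × MRP = 3.8547% + 2.13 × 7.3085% = 19.42%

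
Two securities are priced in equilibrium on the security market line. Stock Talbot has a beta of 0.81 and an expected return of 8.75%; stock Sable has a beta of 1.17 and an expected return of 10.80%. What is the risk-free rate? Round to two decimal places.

Both satisfy E(R) = R_f + β·MRP, so the slope of the SML is
MRP = (10.80% − 8.75%) / (1.17 − 0.81) = 2.05% / 0.36 = 5.6944%
R_f = E(R_Talbot) − β_Talbot·MRP = 8.75% − 0.81 × 5.6944% = 4.1375%

4.14%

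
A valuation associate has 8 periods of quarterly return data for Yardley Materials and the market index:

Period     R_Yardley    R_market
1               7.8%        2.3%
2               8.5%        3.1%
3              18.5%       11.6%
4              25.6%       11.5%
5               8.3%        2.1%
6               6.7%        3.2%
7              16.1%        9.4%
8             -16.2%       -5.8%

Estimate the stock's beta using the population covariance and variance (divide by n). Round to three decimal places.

1.993

Mean R_i = (7.8 + 8.5 + 18.5 + 25.6 + 8.3 + 6.7 + 16.1 − 16.2) / 8 = 9.4125%
Mean R_m = (2.3 + 3.1 + 11.6 + 11.5 + 2.1 + 3.2 + 9.4 − 5.8) / 8 = 4.6750%
Σ(R_i − R̄_i)(R_m − R̄_m) = 485.4325  ⇒  Cov = 485.4325 / 8 = 60.6791
Σ(R_m − R̄_m)² = 243.5150  ⇒  Var(R_m) = 243.5150 / 8 = 30.4394
β = Cov / Var(R_m) = 60.6791 / 30.4394 = 1.9934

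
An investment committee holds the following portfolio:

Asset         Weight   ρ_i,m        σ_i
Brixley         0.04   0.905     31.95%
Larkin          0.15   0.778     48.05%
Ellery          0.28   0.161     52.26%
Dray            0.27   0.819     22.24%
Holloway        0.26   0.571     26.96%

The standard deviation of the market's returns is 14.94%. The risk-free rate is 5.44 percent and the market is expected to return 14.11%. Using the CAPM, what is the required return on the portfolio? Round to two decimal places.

β_Brixley = 0.905 × 31.95% / 14.94% = 1.9354
β_Larkin = 0.778 × 48.05% / 14.94% = 2.5022
β_Ellery = 0.161 × 52.26% / 14.94% = 0.5632
β_Dray = 0.819 × 22.24% / 14.94% = 1.2192
β_Holloway = 0.571 × 26.96% / 14.94% = 1.0304
β_P = Σ w_i β_i = 0.04×1.9354 + 0.15×2.5022 + 0.28×0.5632 + 0.27×1.2192 + 0.26×1.0304 = 1.2075
MRP = 14.11% − 5.44% = 8.67%
E(R_P) = R_f + β_P × MRP = 5.44% + 1.2075 × 8.67% = 15.91%

15.91%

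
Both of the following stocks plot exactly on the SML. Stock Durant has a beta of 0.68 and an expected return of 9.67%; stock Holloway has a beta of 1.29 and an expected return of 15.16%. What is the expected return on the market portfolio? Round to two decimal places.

Both satisfy E(R) = R_f + β·MRP, so the slope of the SML is
MRP = (15.16% − 9.67%) / (1.29 − 0.68) = 5.49% / 0.61 = 9.0000%
R_f = E(R_Durant) − β_Durant·MRP = 9.67% − 0.68 × 9.0000% = 3.5500%
E(R_m) = R_f + MRP = 3.5500% + 9.0000% = 12.55%

12.55%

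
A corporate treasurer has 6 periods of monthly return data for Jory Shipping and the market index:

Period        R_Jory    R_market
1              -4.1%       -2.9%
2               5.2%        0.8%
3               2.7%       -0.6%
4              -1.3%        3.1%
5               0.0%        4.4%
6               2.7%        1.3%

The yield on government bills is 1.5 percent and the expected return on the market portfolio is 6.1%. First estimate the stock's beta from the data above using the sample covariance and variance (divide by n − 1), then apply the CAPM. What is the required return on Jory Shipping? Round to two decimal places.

Mean R_i = (-4.1 + 5.2 + 2.7 − 1.3 + 0.0 + 2.7) / 6 = 0.8667%
Mean R_m = (-2.9 + 0.8 − 0.6 + 3.1 + 4.4 + 1.3) / 6 = 1.0167%
Σ(R_i − R̄_i)(R_m − R̄_m) = 8.6233  ⇒  Cov = 8.6233 / 5 = 1.7247
Σ(R_m − R̄_m)² = 33.8683  ⇒  Var(R_m) = 33.8683 / 5 = 6.7737
β = Cov / Var(R_m) = 1.7247 / 6.7737 = 0.2546
MRP = 6.1% − 1.5% = 4.60%
E(R) = R_f + β × MRP = 1.5% + 0.2546 × 4.6% = 2.67%

2.67%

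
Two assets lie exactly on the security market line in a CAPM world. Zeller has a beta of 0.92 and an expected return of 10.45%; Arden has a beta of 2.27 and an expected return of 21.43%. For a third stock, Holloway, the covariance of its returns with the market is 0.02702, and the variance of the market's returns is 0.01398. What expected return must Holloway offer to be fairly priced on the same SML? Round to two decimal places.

18.69%

MRP = (21.43% − 10.45%) / (2.27 − 0.92) = 8.1333%
R_f = 10.45% − 0.92 × 8.1333% = 2.9674%
β_Holloway = Cov / Var(R_m) = 0.02702 / 0.01398 = 1.9328
E(R_Holloway) = R_f + β × MRP = 2.9674% + 1.9328 × 8.1333% = 18.69%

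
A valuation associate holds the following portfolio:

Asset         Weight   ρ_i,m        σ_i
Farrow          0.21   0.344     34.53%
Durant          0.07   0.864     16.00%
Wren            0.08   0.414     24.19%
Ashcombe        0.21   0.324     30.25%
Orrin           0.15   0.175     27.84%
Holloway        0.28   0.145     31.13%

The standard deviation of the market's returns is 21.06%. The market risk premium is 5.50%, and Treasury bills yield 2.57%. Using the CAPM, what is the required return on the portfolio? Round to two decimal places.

4.74%

β_Farrow = 0.344 × 34.53% / 21.06% = 0.5640
β_Durant = 0.864 × 16.00% / 21.06% = 0.6564
β_Wren = 0.414 × 24.19% / 21.06% = 0.4755
β_Ashcombe = 0.324 × 30.25% / 21.06% = 0.4654
β_Orrin = 0.175 × 27.84% / 21.06% = 0.2313
β_Holloway = 0.145 × 31.13% / 21.06% = 0.2143
β_P = Σ w_i β_i = 0.21×0.5640 + 0.07×0.6564 + 0.08×0.4755 + 0.21×0.4654 + 0.15×0.2313 + 0.28×0.2143 = 0.3949
E(R_P) = R_f + β_P × MRP = 2.57% + 0.3949 × 5.50% = 4.74%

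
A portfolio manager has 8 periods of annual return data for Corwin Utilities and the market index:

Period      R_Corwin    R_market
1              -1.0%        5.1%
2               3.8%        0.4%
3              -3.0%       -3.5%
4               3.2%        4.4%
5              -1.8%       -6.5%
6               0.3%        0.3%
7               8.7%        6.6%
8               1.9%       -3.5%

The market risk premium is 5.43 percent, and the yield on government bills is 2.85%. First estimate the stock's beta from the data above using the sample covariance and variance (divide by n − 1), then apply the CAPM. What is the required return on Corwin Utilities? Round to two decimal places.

5.61%

Mean R_i = (-1.0 + 3.8 − 3.0 + 3.2 − 1.8 + 0.3 + 8.7 + 1.9) / 8 = 1.5125%
Mean R_m = (5.1 + 0.4 − 3.5 + 4.4 − 6.5 + 0.3 + 6.6 − 3.5) / 8 = 0.4125%
Σ(R_i − R̄_i)(R_m − R̄_m) = 78.5688  ⇒  Cov = 78.5688 / 7 = 11.2241
Σ(R_m − R̄_m)² = 154.5688  ⇒  Var(R_m) = 154.5688 / 7 = 22.0813
β = Cov / Var(R_m) = 11.2241 / 22.0813 = 0.5083
E(R) = R_f + β × MRP = 2.85% + 0.5083 × 5.43% = 5.61%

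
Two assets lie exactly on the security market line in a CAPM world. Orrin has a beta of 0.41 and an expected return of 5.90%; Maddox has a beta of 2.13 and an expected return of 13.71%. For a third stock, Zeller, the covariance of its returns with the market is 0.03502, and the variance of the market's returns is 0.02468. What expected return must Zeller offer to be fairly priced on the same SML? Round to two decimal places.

MRP = (13.71% − 5.90%) / (2.13 − 0.41) = 4.5407%
R_f = 5.90% − 0.41 × 4.5407% = 4.0383%
β_Zeller = Cov / Var(R_m) = 0.03502 / 0.02468 = 1.4190
E(R_Zeller) = R_f + β × MRP = 4.0383% + 1.4190 × 4.5407% = 10.48%

10.48%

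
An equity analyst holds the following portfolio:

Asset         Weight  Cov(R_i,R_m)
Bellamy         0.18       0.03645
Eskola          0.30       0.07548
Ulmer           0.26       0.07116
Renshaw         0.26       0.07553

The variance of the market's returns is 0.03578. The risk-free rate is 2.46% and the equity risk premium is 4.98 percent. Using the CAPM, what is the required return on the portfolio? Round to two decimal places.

β_Bellamy = 0.03645 / 0.03578 = 1.0187
β_Eskola = 0.07548 / 0.03578 = 2.1096
β_Ulmer = 0.07116 / 0.03578 = 1.9888
β_Renshaw = 0.07553 / 0.03578 = 2.1110
β_P = Σ w_i β_i = 0.18×1.0187 + 0.30×2.1096 + 0.26×1.9888 + 0.26×2.1110 = 1.8822
E(R_P) = R_f + β_P × MRP = 2.46% + 1.8822 × 4.98% = 11.83%

11.83%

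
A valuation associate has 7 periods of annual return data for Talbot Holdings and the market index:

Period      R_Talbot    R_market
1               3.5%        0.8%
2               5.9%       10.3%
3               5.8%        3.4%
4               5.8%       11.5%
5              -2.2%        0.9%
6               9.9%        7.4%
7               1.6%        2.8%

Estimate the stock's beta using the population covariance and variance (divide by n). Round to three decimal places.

0.555

Mean R_i = (3.5 + 5.9 + 5.8 + 5.8 − 2.2 + 9.9 + 1.6) / 7 = 4.3286%
Mean R_m = (0.8 + 10.3 + 3.4 + 11.5 + 0.9 + 7.4 + 2.8) / 7 = 5.3000%
Σ(R_i − R̄_i)(R_m − R̄_m) = 65.1600  ⇒  Cov = 65.1600 / 7 = 9.3086
Σ(R_m − R̄_m)² = 117.3200  ⇒  Var(R_m) = 117.3200 / 7 = 16.7600
β = Cov / Var(R_m) = 9.3086 / 16.7600 = 0.5554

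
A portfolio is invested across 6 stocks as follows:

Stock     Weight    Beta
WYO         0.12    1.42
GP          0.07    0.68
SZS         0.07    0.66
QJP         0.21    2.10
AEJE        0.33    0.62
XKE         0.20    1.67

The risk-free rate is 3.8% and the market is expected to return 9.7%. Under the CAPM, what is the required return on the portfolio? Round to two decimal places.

11.14%

β_P = Σ w_i β_i = 0.12×1.42 + 0.07×0.68 + 0.07×0.66 + 0.21×2.10 + 0.33×0.62 + 0.20×1.67 = 1.2438
MRP = 9.7% − 3.8% = 5.90%
E(R_P) = R_f + β_P × MRP = 3.8% + 1.2438 × 5.9% = 11.14%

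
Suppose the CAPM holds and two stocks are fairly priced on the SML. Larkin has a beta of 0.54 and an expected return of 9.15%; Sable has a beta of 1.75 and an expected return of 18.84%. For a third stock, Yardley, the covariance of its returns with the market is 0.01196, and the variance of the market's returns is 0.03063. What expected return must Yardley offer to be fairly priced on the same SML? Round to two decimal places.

MRP = (18.84% − 9.15%) / (1.75 − 0.54) = 8.0083%
R_f = 9.15% − 0.54 × 8.0083% = 4.8255%
β_Yardley = Cov / Var(R_m) = 0.01196 / 0.03063 = 0.3905
E(R_Yardley) = R_f + β × MRP = 4.8255% + 0.3905 × 8.0083% = 7.95%

7.95%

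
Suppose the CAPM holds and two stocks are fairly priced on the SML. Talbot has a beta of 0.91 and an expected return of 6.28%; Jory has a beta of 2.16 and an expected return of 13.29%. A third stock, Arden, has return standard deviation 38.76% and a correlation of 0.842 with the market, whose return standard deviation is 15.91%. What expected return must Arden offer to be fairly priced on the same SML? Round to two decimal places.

12.68%

MRP = (13.29% − 6.28%) / (2.16 − 0.91) = 5.6080%
R_f = 6.28% − 0.91 × 5.6080% = 1.1767%
β_Arden = ρ·σ_i/σ_m = 0.842 × 38.76 / 15.91 = 2.0513
E(R_Arden) = R_f + β × MRP = 1.1767% + 2.0513 × 5.6080% = 12.68%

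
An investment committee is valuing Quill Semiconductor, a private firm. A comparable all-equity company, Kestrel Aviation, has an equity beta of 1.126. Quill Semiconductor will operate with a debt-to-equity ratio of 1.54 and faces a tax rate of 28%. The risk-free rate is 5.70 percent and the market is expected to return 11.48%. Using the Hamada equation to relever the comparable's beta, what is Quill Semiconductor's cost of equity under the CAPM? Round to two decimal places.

19.42%

β_L = β_U × [1 + (1 − t)(D/E)] = 1.126 × [1 + (1 − 0.28) × 1.54]
    = 1.126 × [1 + 0.72 × 1.54] = 1.126 × 2.1088 = 2.3745
MRP = 11.48% − 5.70% = 5.78%
E(R) = R_f + β_L × MRP = 5.70% + 2.3745 × 5.78% = 19.42%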